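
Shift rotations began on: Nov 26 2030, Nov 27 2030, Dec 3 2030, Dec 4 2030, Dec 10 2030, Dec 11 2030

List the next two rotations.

Dec 17 2030, Dec 18 2030

Every event lands on a Tuesday or Wednesday (gaps cycle 1, 6, 1, 6, 1).
So the schedule is: every Tuesday and Wednesday.
The following Tuesday is Dec 17 2030.
Next Wednesday: Dec 18 2030.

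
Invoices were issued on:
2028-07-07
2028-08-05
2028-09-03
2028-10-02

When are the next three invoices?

Gaps between consecutive events: 29, 29, 29 days — a constant 29-day interval.
2028-10-02 + 29 days = 2028-10-31.
2028-10-31 + 29 days = 2028-11-29.
2028-11-29 + 29 days = 2028-12-28.

2028-10-31, 2028-11-29, 2028-12-28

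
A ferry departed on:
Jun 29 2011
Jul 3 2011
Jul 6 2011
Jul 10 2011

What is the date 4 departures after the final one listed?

The gap pattern 4, 3, 4 repeats every 2 events.
These are the Wednesdays and Sundays of each week.
The following Wednesday is Jul 13 2011.
Next Sunday: Jul 17 2011.
Next Wednesday: Jul 20 2011.
The following Sunday is Jul 24 2011.

Jul 24 2011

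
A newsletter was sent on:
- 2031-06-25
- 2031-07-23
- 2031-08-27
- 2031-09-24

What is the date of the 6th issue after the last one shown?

2032-03-24

All dates are Wednesdays, 28, 35, 28 days apart.
Specifically, the 4th Wednesday of each month.
4th Wednesday of October 2031: 2031-10-22.
4th Wednesday of November 2031: 2031-11-26.
4th Wednesday of December 2031: 2031-12-24.
January 2032 — 4th Wednesday is 2032-01-28.
February 2032 — 4th Wednesday is 2032-02-25.
March 2032 — 4th Wednesday is 2032-03-24.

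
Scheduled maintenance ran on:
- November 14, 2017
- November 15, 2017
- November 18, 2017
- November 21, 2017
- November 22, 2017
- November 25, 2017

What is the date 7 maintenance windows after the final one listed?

December 12, 2017

Gaps: 1, 3, 3, 1, 3 days — not constant, but cyclic with period 3.
The events fall on every Tuesday, Wednesday and Saturday.
The following Tuesday is November 28, 2017.
Next Wednesday: November 29, 2017.
Next Saturday: December 2, 2017.
Next Tuesday: December 5, 2017.
Next Wednesday: December 6, 2017.
The following Saturday is December 9, 2017.
Next Tuesday: December 12, 2017.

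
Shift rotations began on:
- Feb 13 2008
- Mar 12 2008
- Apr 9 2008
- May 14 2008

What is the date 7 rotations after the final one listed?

Dec 10 2008

All dates are Wednesdays, 28, 28, 35 days apart.
Specifically, the 2nd Wednesday of each month.
June 2008 — 2nd Wednesday is Jun 11 2008.
2nd Wednesday of July 2008: Jul 9 2008.
August 2008 — 2nd Wednesday is Aug 13 2008.
2nd Wednesday of September 2008: Sep 10 2008.
October 2008 — 2nd Wednesday is Oct 8 2008.
November 2008 — 2nd Wednesday is Nov 12 2008.
2nd Wednesday of December 2008: Dec 10 2008.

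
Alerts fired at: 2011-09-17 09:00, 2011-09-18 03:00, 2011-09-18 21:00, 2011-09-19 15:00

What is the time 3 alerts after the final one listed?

Gaps: 18, 18, 18 hours — each event is 18 hours after the previous one.
2011-09-19 15:00 + 18 h = 2011-09-20 09:00.
2011-09-20 09:00 + 18 h = 2011-09-21 03:00.
2011-09-21 03:00 + 18 h = 2011-09-21 21:00.

2011-09-21 21:00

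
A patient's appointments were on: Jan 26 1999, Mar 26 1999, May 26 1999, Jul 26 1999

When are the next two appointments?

Sep 26 1999, Nov 26 1999

Gaps: 59, 61, 61 days — not constant. Every event is on the 26th of the month.
Pattern: the 26th of every 2 months.
September 1999: Sep 26 1999.
Next: November 1999 → Nov 26 1999.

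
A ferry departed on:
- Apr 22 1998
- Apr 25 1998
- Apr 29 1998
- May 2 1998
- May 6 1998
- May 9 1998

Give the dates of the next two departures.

May 13 1998, May 16 1998

Gaps: 3, 4, 3, 4, 3 days — not constant, but cyclic with period 2.
The events fall on every Wednesday and Saturday.
Next Wednesday: May 13 1998.
The following Saturday is May 16 1998.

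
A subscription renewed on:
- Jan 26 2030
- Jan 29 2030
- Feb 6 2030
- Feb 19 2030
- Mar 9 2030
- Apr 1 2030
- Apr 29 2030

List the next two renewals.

Intervals are 3, 8, 13, 18, 23, 28 days — an arithmetic progression with common difference 5.
Next gap: 33 days. Apr 29 2030 + 33 days = Jun 1 2030.
Next gap: 38 days. Jun 1 2030 + 38 days = Jul 9 2030.

Jun 1 2030, Jul 9 2030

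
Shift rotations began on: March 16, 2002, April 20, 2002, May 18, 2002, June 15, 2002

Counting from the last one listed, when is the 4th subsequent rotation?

October 19, 2002

All dates are Saturdays, 35, 28, 28 days apart.
Specifically, the 3rd Saturday of each month.
July 2002 — 3rd Saturday is July 20, 2002.
August 2002 — 3rd Saturday is August 17, 2002.
September 2002 — 3rd Saturday is September 21, 2002.
3rd Saturday of October 2002: October 19, 2002.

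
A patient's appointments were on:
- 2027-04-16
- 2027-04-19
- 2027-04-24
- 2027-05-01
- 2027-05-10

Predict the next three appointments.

2027-05-21, 2027-06-03, 2027-06-18

Gaps: 3, 5, 7, 9 days — each gap is 2 larger than the previous one.
Next gap: 11 days. 2027-05-10 + 11 days = 2027-05-21.
Next gap: 13 days. 2027-05-21 + 13 days = 2027-06-03.
Next gap: 15 days. 2027-06-03 + 15 days = 2027-06-18.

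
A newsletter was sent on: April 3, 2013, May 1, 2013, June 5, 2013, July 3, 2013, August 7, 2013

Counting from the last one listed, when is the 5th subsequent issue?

These are Wednesdays at 28- or 35-day spacing (28, 35, 28, 35).
The pattern: 1st Wednesday of the month.
September 2013 — 1st Wednesday is September 4, 2013.
1st Wednesday of October 2013: October 2, 2013.
1st Wednesday of November 2013: November 6, 2013.
1st Wednesday of December 2013: December 4, 2013.
1st Wednesday of January 2014: January 1, 2014.

January 1, 2014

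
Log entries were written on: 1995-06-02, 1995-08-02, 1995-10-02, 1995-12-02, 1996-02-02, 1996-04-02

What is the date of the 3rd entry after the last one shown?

1996-10-02

Each date is the 2nd; the gaps (61, 61, 61, 62, 60) track the month lengths.
The rule is the 2nd of every 2 months.
June 1996: 1996-06-02.
Next: August 1996 → 1996-08-02.
Next: October 1996 → 1996-10-02.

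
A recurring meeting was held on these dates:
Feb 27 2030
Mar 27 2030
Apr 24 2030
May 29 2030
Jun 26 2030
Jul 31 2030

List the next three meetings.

Aug 28 2030, Sep 25 2030, Oct 30 2030

Every date is a Wednesday; gaps 28, 28, 35, 28, 35 days.
Each is the last Wednesday of its month (at least one falls on the 29th or later, ruling out '4th Wednesday').
Last Wednesday of August 2030: Aug 28 2030.
September 2030 ends with Wednesday Sep 25 2030.
Last Wednesday of October 2030: Oct 30 2030.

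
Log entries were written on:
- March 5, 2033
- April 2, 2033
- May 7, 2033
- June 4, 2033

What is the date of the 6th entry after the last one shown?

These are Saturdays at 28- or 35-day spacing (28, 35, 28).
The pattern: 1st Saturday of the month.
July 2033 — 1st Saturday is July 2, 2033.
August 2033 — 1st Saturday is August 6, 2033.
1st Saturday of September 2033: September 3, 2033.
October 2033 — 1st Saturday is October 1, 2033.
November 2033 — 1st Saturday is November 5, 2033.
1st Saturday of December 2033: December 3, 2033.

December 3, 2033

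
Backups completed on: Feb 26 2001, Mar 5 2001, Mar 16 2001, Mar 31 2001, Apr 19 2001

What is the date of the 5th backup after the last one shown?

Sep 21 2001

Gaps: 7, 11, 15, 19 days — each gap is 4 larger than the previous one.
Next gap: 23 days. Apr 19 2001 + 23 days = May 12 2001.
Next gap: 27 days. May 12 2001 + 27 days = Jun 8 2001.
Next gap: 31 days. Jun 8 2001 + 31 days = Jul 9 2001.
Next gap: 35 days. Jul 9 2001 + 35 days = Aug 13 2001.
Next gap: 39 days. Aug 13 2001 + 39 days = Sep 21 2001.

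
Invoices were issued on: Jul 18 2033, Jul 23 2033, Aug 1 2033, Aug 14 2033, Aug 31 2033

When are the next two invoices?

Sep 21 2033, Oct 16 2033

Intervals are 5, 9, 13, 17 days — an arithmetic progression with common difference 4.
Next gap: 21 days. Aug 31 2033 + 21 days = Sep 21 2033.
Next gap: 25 days. Sep 21 2033 + 25 days = Oct 16 2033.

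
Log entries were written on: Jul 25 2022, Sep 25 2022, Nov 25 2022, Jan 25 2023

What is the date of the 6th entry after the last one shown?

Each date is the 25th; the gaps (62, 61, 61) track the month lengths.
The rule is the 25th of every 2 months.
Next: March 2023 → Mar 25 2023.
May 2023: May 25 2023.
July 2023: Jul 25 2023.
September 2023: Sep 25 2023.
Next: November 2023 → Nov 25 2023.
Next: January 2024 → Jan 25 2024.

Jan 25 2024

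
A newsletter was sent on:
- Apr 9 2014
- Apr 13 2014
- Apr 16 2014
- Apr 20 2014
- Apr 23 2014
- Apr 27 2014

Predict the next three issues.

Every event lands on a Wednesday or Sunday (gaps cycle 4, 3, 4, 3, 4).
So the schedule is: every Wednesday and Sunday.
The following Wednesday is Apr 30 2014.
The following Sunday is May 4 2014.
Next Wednesday: May 7 2014.

Apr 30 2014, May 4 2014, May 7 2014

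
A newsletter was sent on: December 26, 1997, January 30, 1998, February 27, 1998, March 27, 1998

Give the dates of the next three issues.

April 24, 1998; May 29, 1998; June 26, 1998

All Fridays; the gaps (35, 28, 28) vary with month length.
This is the last Friday of each month.
Last Friday of April 1998: April 24, 1998.
Last Friday of May 1998: May 29, 1998.
Last Friday of June 1998: June 26, 1998.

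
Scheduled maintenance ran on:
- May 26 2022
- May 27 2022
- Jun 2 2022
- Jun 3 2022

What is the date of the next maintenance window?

Jun 9 2022

The gap pattern 1, 6, 1 repeats every 2 events.
These are the Thursdays and Fridays of each week.
Next Thursday: Jun 9 2022.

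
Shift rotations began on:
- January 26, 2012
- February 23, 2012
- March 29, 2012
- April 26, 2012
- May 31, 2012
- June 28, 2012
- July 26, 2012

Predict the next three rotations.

August 30, 2012; September 27, 2012; October 25, 2012

These are Thursdays with 28, 35, 28, 35, 28, 28-day gaps.
Each is the final Thursday of its month — March 29, 2012 is past the 28th, so '4th Thursday' doesn't fit.
Last Thursday of August 2012: August 30, 2012.
September 2012 ends with Thursday September 27, 2012.
Last Thursday of October 2012: October 25, 2012.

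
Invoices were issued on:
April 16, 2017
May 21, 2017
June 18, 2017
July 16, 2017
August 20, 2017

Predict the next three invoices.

These are Sundays at 28- or 35-day spacing (35, 28, 28, 35).
The pattern: 3rd Sunday of the month.
September 2017 — 3rd Sunday is September 17, 2017.
October 2017 — 3rd Sunday is October 15, 2017.
3rd Sunday of November 2017: November 19, 2017.

September 17, 2017; October 15, 2017; November 19, 2017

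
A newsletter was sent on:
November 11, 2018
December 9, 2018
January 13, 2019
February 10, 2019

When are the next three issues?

These are Sundays at 28- or 35-day spacing (28, 35, 28).
The pattern: 2nd Sunday of the month.
2nd Sunday of March 2019: March 10, 2019.
2nd Sunday of April 2019: April 14, 2019.
2nd Sunday of May 2019: May 12, 2019.

March 10, 2019; April 14, 2019; May 12, 2019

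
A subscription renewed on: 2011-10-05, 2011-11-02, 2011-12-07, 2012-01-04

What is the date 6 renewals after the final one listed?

Gaps: 28, 35, 28 days — a mix of 28 and 35. Every date is a Wednesday.
Each is the 1st Wednesday of its month.
1st Wednesday of February 2012: 2012-02-01.
March 2012 — 1st Wednesday is 2012-03-07.
1st Wednesday of April 2012: 2012-04-04.
1st Wednesday of May 2012: 2012-05-02.
June 2012 — 1st Wednesday is 2012-06-06.
1st Wednesday of July 2012: 2012-07-04.

2012-07-04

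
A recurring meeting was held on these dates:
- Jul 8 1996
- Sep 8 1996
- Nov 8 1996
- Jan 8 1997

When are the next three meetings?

Mar 8 1997, May 8 1997, Jul 8 1997

The day-of-month is always 8 (62, 61, 61 days between events).
So this recurs on the 8th of every 2 months.
March 1997: Mar 8 1997.
May 1997: May 8 1997.
July 1997: Jul 8 1997.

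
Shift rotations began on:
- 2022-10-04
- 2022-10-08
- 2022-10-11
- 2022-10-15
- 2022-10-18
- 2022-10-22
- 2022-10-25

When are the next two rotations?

The gap pattern 4, 3, 4, 3, 4, 3 repeats every 2 events.
These are the Tuesdays and Saturdays of each week.
Next Saturday: 2022-10-29.
Next Tuesday: 2022-11-01.

2022-10-29, 2022-11-01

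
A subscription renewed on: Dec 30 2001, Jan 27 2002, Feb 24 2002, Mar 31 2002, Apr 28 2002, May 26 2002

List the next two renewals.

Jun 30 2002, Jul 28 2002

These are Sundays with 28, 28, 35, 28, 28-day gaps.
Each is the final Sunday of its month — Dec 30 2001 is past the 28th, so '4th Sunday' doesn't fit.
June 2002 ends with Sunday Jun 30 2002.
July 2002 ends with Sunday Jul 28 2002.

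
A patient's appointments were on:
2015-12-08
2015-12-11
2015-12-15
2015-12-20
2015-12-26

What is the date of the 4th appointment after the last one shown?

The spacing grows by 1 each time: 3, 4, 5, 6 days.
Next gap: 7 days. 2015-12-26 + 7 days = 2016-01-02.
Next gap: 8 days. 2016-01-02 + 8 days = 2016-01-10.
Next gap: 9 days. 2016-01-10 + 9 days = 2016-01-19.
Next gap: 10 days. 2016-01-19 + 10 days = 2016-01-29.

2016-01-29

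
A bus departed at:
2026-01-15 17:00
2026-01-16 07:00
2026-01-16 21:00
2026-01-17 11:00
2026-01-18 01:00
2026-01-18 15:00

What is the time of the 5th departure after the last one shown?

2026-01-21 13:00

Gaps: 14, 14, 14, 14, 14 hours — each event is 14 hours after the previous one.
2026-01-18 15:00 + 14 h = 2026-01-19 05:00.
2026-01-19 05:00 + 14 h = 2026-01-19 19:00.
2026-01-19 19:00 + 14 h = 2026-01-20 09:00.
2026-01-20 09:00 + 14 h = 2026-01-20 23:00.
2026-01-20 23:00 + 14 h = 2026-01-21 13:00.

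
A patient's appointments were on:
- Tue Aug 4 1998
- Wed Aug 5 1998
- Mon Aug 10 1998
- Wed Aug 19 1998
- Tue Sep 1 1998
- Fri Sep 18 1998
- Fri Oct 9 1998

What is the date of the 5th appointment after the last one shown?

Tue Mar 23 1999

Intervals are 1, 5, 9, 13, 17, 21 days — an arithmetic progression with common difference 4.
Next gap: 25 days. Fri Oct 9 1998 + 25 days = Tue Nov 3 1998.
Next gap: 29 days. Tue Nov 3 1998 + 29 days = Wed Dec 2 1998.
Next gap: 33 days. Wed Dec 2 1998 + 33 days = Mon Jan 4 1999.
Next gap: 37 days. Mon Jan 4 1999 + 37 days = Wed Feb 10 1999.
Next gap: 41 days. Wed Feb 10 1999 + 41 days = Tue Mar 23 1999.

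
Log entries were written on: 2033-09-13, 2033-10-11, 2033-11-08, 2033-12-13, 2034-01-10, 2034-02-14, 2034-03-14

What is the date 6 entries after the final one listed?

All dates are Tuesdays, 28, 28, 35, 28, 35, 28 days apart.
Specifically, the 2nd Tuesday of each month.
2nd Tuesday of April 2034: 2034-04-11.
May 2034 — 2nd Tuesday is 2034-05-09.
2nd Tuesday of June 2034: 2034-06-13.
July 2034 — 2nd Tuesday is 2034-07-11.
2nd Tuesday of August 2034: 2034-08-08.
September 2034 — 2nd Tuesday is 2034-09-12.

2034-09-12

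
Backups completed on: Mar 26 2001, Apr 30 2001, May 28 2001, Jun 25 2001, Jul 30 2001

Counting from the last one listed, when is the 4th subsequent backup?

All Mondays; the gaps (35, 28, 28, 35) vary with month length.
This is the last Monday of each month.
August 2001 ends with Monday Aug 27 2001.
September 2001 ends with Monday Sep 24 2001.
Last Monday of October 2001: Oct 29 2001.
Last Monday of November 2001: Nov 26 2001.

Nov 26 2001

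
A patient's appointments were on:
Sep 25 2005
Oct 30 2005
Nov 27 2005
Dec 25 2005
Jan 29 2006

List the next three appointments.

Feb 26 2006, Mar 26 2006, Apr 30 2006

All Sundays; the gaps (35, 28, 28, 35) vary with month length.
This is the last Sunday of each month.
February 2006 ends with Sunday Feb 26 2006.
March 2006 ends with Sunday Mar 26 2006.
April 2006 ends with Sunday Apr 30 2006.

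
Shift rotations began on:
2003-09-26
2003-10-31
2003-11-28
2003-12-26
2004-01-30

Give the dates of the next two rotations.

These are Fridays with 35, 28, 28, 35-day gaps.
Each is the final Friday of its month — 2003-10-31 is past the 28th, so '4th Friday' doesn't fit.
Last Friday of February 2004: 2004-02-27.
Last Friday of March 2004: 2004-03-26.

2004-02-27, 2004-03-26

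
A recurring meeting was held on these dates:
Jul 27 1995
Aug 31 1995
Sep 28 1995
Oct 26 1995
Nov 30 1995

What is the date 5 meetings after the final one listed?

Every date is a Thursday; gaps 35, 28, 28, 35 days.
Each is the last Thursday of its month (at least one falls on the 29th or later, ruling out '4th Thursday').
December 1995 ends with Thursday Dec 28 1995.
January 1996 ends with Thursday Jan 25 1996.
Last Thursday of February 1996: Feb 29 1996.
Last Thursday of March 1996: Mar 28 1996.
April 1996 ends with Thursday Apr 25 1996.

Apr 25 1996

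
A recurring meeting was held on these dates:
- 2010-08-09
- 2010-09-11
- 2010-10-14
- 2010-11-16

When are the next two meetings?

The spacing is 33, 33, 33 days — always 33 days.
2010-11-16 + 33 days = 2010-12-19.
2010-12-19 + 33 days = 2011-01-21.

2010-12-19, 2011-01-21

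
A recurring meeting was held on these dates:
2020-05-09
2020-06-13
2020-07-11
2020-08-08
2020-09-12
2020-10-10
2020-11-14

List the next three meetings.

2020-12-12, 2021-01-09, 2021-02-13

Gaps: 35, 28, 28, 35, 28, 35 days — a mix of 28 and 35. Every date is a Saturday.
Each is the 2nd Saturday of its month.
2nd Saturday of December 2020: 2020-12-12.
2nd Saturday of January 2021: 2021-01-09.
February 2021 — 2nd Saturday is 2021-02-13.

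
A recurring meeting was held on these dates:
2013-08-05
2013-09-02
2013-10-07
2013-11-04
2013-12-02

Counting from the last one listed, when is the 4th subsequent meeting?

Gaps: 28, 35, 28, 28 days — a mix of 28 and 35. Every date is a Monday.
Each is the 1st Monday of its month.
January 2014 — 1st Monday is 2014-01-06.
February 2014 — 1st Monday is 2014-02-03.
1st Monday of March 2014: 2014-03-03.
1st Monday of April 2014: 2014-04-07.

2014-04-07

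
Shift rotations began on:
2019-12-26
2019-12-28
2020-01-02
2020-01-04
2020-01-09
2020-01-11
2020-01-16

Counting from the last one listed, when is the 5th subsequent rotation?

2020-02-01

Every event lands on a Thursday or Saturday (gaps cycle 2, 5, 2, 5, 2, 5).
So the schedule is: every Thursday and Saturday.
The following Saturday is 2020-01-18.
The following Thursday is 2020-01-23.
The following Saturday is 2020-01-25.
Next Thursday: 2020-01-30.
Next Saturday: 2020-02-01.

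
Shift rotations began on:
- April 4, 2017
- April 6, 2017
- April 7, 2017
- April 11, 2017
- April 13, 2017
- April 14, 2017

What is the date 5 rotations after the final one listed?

April 27, 2017

Gaps: 2, 1, 4, 2, 1 days — not constant, but cyclic with period 3.
The events fall on every Tuesday, Thursday and Friday.
Next Tuesday: April 18, 2017.
The following Thursday is April 20, 2017.
The following Friday is April 21, 2017.
Next Tuesday: April 25, 2017.
Next Thursday: April 27, 2017.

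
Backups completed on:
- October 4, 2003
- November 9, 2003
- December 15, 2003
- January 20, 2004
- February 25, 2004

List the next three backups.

The spacing is 36, 36, 36, 36 days — always 36 days.
February 25, 2004 + 36 days = April 1, 2004.
April 1, 2004 + 36 days = May 7, 2004.
May 7, 2004 + 36 days = June 12, 2004.

April 1, 2004; May 7, 2004; June 12, 2004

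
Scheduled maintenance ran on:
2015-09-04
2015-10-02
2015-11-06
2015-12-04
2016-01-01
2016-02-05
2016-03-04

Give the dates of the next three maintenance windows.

These are Fridays at 28- or 35-day spacing (28, 35, 28, 28, 35, 28).
The pattern: 1st Friday of the month.
April 2016 — 1st Friday is 2016-04-01.
1st Friday of May 2016: 2016-05-06.
1st Friday of June 2016: 2016-06-03.

2016-04-01, 2016-05-06, 2016-06-03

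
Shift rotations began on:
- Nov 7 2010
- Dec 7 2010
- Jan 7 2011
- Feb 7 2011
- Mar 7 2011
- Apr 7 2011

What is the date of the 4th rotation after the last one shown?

Gaps: 30, 31, 31, 28, 31 days — not constant. Every event is on the 7th of the month.
Pattern: the 7th of each month.
May 2011: May 7 2011.
June 2011: Jun 7 2011.
Next: July 2011 → Jul 7 2011.
August 2011: Aug 7 2011.

Aug 7 2011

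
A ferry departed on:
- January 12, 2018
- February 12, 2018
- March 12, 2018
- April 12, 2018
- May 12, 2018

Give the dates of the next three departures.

The day-of-month is always 12 (31, 28, 31, 30 days between events).
So this recurs on the 12th of each month.
Next: June 2018 → June 12, 2018.
July 2018: July 12, 2018.
Next: August 2018 → August 12, 2018.

June 12, 2018; July 12, 2018; August 12, 2018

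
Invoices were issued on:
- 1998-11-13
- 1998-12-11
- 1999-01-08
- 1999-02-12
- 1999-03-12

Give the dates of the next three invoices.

1999-04-09, 1999-05-14, 1999-06-11

These are Fridays at 28- or 35-day spacing (28, 28, 35, 28).
The pattern: 2nd Friday of the month.
2nd Friday of April 1999: 1999-04-09.
May 1999 — 2nd Friday is 1999-05-14.
June 1999 — 2nd Friday is 1999-06-11.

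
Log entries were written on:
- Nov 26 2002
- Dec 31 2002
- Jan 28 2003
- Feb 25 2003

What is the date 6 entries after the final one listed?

Aug 26 2003

Every date is a Tuesday; gaps 35, 28, 28 days.
Each is the last Tuesday of its month (at least one falls on the 29th or later, ruling out '4th Tuesday').
Last Tuesday of March 2003: Mar 25 2003.
Last Tuesday of April 2003: Apr 29 2003.
Last Tuesday of May 2003: May 27 2003.
Last Tuesday of June 2003: Jun 24 2003.
July 2003 ends with Tuesday Jul 29 2003.
August 2003 ends with Tuesday Aug 26 2003.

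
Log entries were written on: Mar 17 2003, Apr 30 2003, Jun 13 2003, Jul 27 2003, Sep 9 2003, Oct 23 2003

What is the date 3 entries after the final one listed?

Mar 3 2004

Gaps between consecutive events: 44, 44, 44, 44, 44 days — a constant 44-day interval.
Oct 23 2003 + 44 days = Dec 6 2003.
Dec 6 2003 + 44 days = Jan 19 2004.
Jan 19 2004 + 44 days = Mar 3 2004.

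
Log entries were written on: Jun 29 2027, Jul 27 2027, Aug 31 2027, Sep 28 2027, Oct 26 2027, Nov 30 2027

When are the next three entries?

All Tuesdays; the gaps (28, 35, 28, 28, 35) vary with month length.
This is the last Tuesday of each month.
December 2027 ends with Tuesday Dec 28 2027.
January 2028 ends with Tuesday Jan 25 2028.
Last Tuesday of February 2028: Feb 29 2028.

Dec 28 2027, Jan 25 2028, Feb 29 2028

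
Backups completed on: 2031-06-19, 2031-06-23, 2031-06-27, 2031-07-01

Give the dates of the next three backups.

2031-07-05, 2031-07-09, 2031-07-13

Every event comes 4 days after the last (4, 4, 4).
2031-07-01 + 4 days = 2031-07-05.
2031-07-05 + 4 days = 2031-07-09.
2031-07-09 + 4 days = 2031-07-13.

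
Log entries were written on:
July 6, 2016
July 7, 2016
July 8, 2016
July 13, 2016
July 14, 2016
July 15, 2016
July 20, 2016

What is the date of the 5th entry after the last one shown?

The gap pattern 1, 1, 5, 1, 1, 5 repeats every 3 events.
These are the Wednesdays, Thursdays and Fridays of each week.
Next Thursday: July 21, 2016.
Next Friday: July 22, 2016.
The following Wednesday is July 27, 2016.
The following Thursday is July 28, 2016.
The following Friday is July 29, 2016.

July 29, 2016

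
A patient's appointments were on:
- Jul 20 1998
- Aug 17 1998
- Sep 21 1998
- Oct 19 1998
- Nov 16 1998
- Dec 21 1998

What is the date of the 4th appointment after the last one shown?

Apr 19 1999

These are Mondays at 28- or 35-day spacing (28, 35, 28, 28, 35).
The pattern: 3rd Monday of the month.
3rd Monday of January 1999: Jan 18 1999.
3rd Monday of February 1999: Feb 15 1999.
March 1999 — 3rd Monday is Mar 15 1999.
April 1999 — 3rd Monday is Apr 19 1999.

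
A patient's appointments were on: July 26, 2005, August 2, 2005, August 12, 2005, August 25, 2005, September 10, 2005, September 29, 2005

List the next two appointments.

October 21, 2005; November 15, 2005

The spacing grows by 3 each time: 7, 10, 13, 16, 19 days.
Next gap: 22 days. September 29, 2005 + 22 days = October 21, 2005.
Next gap: 25 days. October 21, 2005 + 25 days = November 15, 2005.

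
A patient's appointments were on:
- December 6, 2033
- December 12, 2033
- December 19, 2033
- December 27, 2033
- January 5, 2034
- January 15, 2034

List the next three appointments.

January 26, 2034; February 7, 2034; February 20, 2034

The spacing grows by 1 each time: 6, 7, 8, 9, 10 days.
Next gap: 11 days. January 15, 2034 + 11 days = January 26, 2034.
Next gap: 12 days. January 26, 2034 + 12 days = February 7, 2034.
Next gap: 13 days. February 7, 2034 + 13 days = February 20, 2034.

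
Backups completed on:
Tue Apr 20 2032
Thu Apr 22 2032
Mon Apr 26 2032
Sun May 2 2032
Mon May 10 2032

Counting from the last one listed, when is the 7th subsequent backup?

The spacing grows by 2 each time: 2, 4, 6, 8 days.
Next gap: 10 days. Mon May 10 2032 + 10 days = Thu May 20 2032.
Next gap: 12 days. Thu May 20 2032 + 12 days = Tue Jun 1 2032.
Next gap: 14 days. Tue Jun 1 2032 + 14 days = Tue Jun 15 2032.
Next gap: 16 days. Tue Jun 15 2032 + 16 days = Thu Jul 1 2032.
Next gap: 18 days. Thu Jul 1 2032 + 18 days = Mon Jul 19 2032.
Next gap: 20 days. Mon Jul 19 2032 + 20 days = Sun Aug 8 2032.
Next gap: 22 days. Sun Aug 8 2032 + 22 days = Mon Aug 30 2032.

Mon Aug 30 2032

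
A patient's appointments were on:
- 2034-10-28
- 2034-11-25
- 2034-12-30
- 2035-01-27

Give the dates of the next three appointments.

All Saturdays; the gaps (28, 35, 28) vary with month length.
This is the last Saturday of each month.
February 2035 ends with Saturday 2035-02-24.
Last Saturday of March 2035: 2035-03-31.
Last Saturday of April 2035: 2035-04-28.

2035-02-24, 2035-03-31, 2035-04-28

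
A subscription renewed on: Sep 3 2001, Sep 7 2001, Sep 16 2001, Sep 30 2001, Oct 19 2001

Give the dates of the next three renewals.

Nov 12 2001, Dec 11 2001, Jan 14 2002

Gaps: 4, 9, 14, 19 days — each gap is 5 larger than the previous one.
Next gap: 24 days. Oct 19 2001 + 24 days = Nov 12 2001.
Next gap: 29 days. Nov 12 2001 + 29 days = Dec 11 2001.
Next gap: 34 days. Dec 11 2001 + 34 days = Jan 14 2002.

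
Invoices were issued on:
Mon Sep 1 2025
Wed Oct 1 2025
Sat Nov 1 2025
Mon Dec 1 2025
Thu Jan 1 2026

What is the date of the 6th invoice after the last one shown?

The day-of-month is always 1 (30, 31, 30, 31 days between events).
So this recurs on the 1st of each month.
February 2026: Sun Feb 1 2026.
Next: March 2026 → Sun Mar 1 2026.
Next: April 2026 → Wed Apr 1 2026.
Next: May 2026 → Fri May 1 2026.
Next: June 2026 → Mon Jun 1 2026.
July 2026: Wed Jul 1 2026.

Wed Jul 1 2026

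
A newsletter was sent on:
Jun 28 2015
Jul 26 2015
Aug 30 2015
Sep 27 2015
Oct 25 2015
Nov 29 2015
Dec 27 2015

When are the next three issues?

Every date is a Sunday; gaps 28, 35, 28, 28, 35, 28 days.
Each is the last Sunday of its month (at least one falls on the 29th or later, ruling out '4th Sunday').
Last Sunday of January 2016: Jan 31 2016.
February 2016 ends with Sunday Feb 28 2016.
March 2016 ends with Sunday Mar 27 2016.

Jan 31 2016, Feb 28 2016, Mar 27 2016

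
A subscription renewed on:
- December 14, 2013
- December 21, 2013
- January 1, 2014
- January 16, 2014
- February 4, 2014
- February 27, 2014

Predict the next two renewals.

The spacing grows by 4 each time: 7, 11, 15, 19, 23 days.
Next gap: 27 days. February 27, 2014 + 27 days = March 26, 2014.
Next gap: 31 days. March 26, 2014 + 31 days = April 26, 2014.

March 26, 2014; April 26, 2014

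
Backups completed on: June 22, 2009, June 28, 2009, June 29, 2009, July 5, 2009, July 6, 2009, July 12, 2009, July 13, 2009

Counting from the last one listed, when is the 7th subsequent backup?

The gap pattern 6, 1, 6, 1, 6, 1 repeats every 2 events.
These are the Mondays and Sundays of each week.
The following Sunday is July 19, 2009.
Next Monday: July 20, 2009.
The following Sunday is July 26, 2009.
The following Monday is July 27, 2009.
Next Sunday: August 2, 2009.
Next Monday: August 3, 2009.
Next Sunday: August 9, 2009.

August 9, 2009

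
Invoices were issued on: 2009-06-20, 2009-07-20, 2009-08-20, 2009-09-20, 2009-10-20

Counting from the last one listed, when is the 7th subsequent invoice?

Each date is the 20th; the gaps (30, 31, 31, 30) track the month lengths.
The rule is the 20th of each month.
Next: November 2009 → 2009-11-20.
December 2009: 2009-12-20.
January 2010: 2010-01-20.
Next: February 2010 → 2010-02-20.
Next: March 2010 → 2010-03-20.
April 2010: 2010-04-20.
May 2010: 2010-05-20.

2010-05-20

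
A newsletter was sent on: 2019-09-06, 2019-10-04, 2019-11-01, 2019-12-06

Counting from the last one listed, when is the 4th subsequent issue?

All dates are Fridays, 28, 28, 35 days apart.
Specifically, the 1st Friday of each month.
1st Friday of January 2020: 2020-01-03.
February 2020 — 1st Friday is 2020-02-07.
March 2020 — 1st Friday is 2020-03-06.
April 2020 — 1st Friday is 2020-04-03.

2020-04-03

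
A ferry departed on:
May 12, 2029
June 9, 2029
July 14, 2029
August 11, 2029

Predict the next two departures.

September 8, 2029; October 13, 2029

Gaps: 28, 35, 28 days — a mix of 28 and 35. Every date is a Saturday.
Each is the 2nd Saturday of its month.
September 2029 — 2nd Saturday is September 8, 2029.
2nd Saturday of October 2029: October 13, 2029.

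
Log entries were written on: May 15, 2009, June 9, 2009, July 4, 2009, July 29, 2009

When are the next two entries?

The spacing is 25, 25, 25 days — always 25 days.
July 29, 2009 + 25 days = August 23, 2009.
August 23, 2009 + 25 days = September 17, 2009.

August 23, 2009; September 17, 2009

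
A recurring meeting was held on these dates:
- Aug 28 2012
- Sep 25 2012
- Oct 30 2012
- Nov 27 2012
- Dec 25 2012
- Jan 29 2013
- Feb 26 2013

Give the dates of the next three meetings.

All Tuesdays; the gaps (28, 35, 28, 28, 35, 28) vary with month length.
This is the last Tuesday of each month.
March 2013 ends with Tuesday Mar 26 2013.
April 2013 ends with Tuesday Apr 30 2013.
Last Tuesday of May 2013: May 28 2013.

Mar 26 2013, Apr 30 2013, May 28 2013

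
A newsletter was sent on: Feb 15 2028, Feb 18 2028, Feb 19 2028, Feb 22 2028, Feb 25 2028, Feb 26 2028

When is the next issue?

The gap pattern 3, 1, 3, 3, 1 repeats every 3 events.
These are the Tuesdays, Fridays and Saturdays of each week.
Next Tuesday: Feb 29 2028.

Feb 29 2028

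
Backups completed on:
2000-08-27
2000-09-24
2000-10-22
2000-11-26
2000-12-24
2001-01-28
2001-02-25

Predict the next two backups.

These are Sundays at 28- or 35-day spacing (28, 28, 35, 28, 35, 28).
The pattern: 4th Sunday of the month.
4th Sunday of March 2001: 2001-03-25.
April 2001 — 4th Sunday is 2001-04-22.

2001-03-25, 2001-04-22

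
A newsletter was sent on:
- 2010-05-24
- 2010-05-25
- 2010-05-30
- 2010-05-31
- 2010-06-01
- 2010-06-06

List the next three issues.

2010-06-07, 2010-06-08, 2010-06-13

Every event lands on a Monday or Tuesday or Sunday (gaps cycle 1, 5, 1, 1, 5).
So the schedule is: every Monday, Tuesday and Sunday.
Next Monday: 2010-06-07.
Next Tuesday: 2010-06-08.
Next Sunday: 2010-06-13.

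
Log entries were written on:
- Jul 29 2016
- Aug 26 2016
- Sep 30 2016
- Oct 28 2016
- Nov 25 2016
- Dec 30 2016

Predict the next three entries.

Every date is a Friday; gaps 28, 35, 28, 28, 35 days.
Each is the last Friday of its month (at least one falls on the 29th or later, ruling out '4th Friday').
January 2017 ends with Friday Jan 27 2017.
Last Friday of February 2017: Feb 24 2017.
March 2017 ends with Friday Mar 31 2017.

Jan 27 2017, Feb 24 2017, Mar 31 2017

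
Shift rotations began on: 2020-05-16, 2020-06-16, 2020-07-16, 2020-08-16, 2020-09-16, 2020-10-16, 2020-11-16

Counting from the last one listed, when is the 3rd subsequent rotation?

2021-02-16

Each date is the 16th; the gaps (31, 30, 31, 31, 30, 31) track the month lengths.
The rule is the 16th of each month.
Next: December 2020 → 2020-12-16.
Next: January 2021 → 2021-01-16.
February 2021: 2021-02-16.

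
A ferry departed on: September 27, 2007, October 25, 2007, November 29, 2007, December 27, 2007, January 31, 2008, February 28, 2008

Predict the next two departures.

March 27, 2008; April 24, 2008

These are Thursdays with 28, 35, 28, 35, 28-day gaps.
Each is the final Thursday of its month — November 29, 2007 is past the 28th, so '4th Thursday' doesn't fit.
March 2008 ends with Thursday March 27, 2008.
April 2008 ends with Thursday April 24, 2008.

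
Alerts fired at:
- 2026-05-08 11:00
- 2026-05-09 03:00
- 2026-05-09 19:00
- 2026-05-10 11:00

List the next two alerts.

2026-05-11 03:00, 2026-05-11 19:00

Gaps: 16, 16, 16 hours — each event is 16 hours after the previous one.
2026-05-10 11:00 + 16 h = 2026-05-11 03:00.
2026-05-11 03:00 + 16 h = 2026-05-11 19:00.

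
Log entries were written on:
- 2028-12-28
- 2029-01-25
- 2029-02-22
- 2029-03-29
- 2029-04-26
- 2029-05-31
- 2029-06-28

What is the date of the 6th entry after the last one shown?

All Thursdays; the gaps (28, 28, 35, 28, 35, 28) vary with month length.
This is the last Thursday of each month.
July 2029 ends with Thursday 2029-07-26.
August 2029 ends with Thursday 2029-08-30.
September 2029 ends with Thursday 2029-09-27.
October 2029 ends with Thursday 2029-10-25.
November 2029 ends with Thursday 2029-11-29.
December 2029 ends with Thursday 2029-12-27.

2029-12-27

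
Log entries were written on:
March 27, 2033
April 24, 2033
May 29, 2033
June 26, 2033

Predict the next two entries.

July 31, 2033; August 28, 2033

These are Sundays with 28, 35, 28-day gaps.
Each is the final Sunday of its month — May 29, 2033 is past the 28th, so '4th Sunday' doesn't fit.
Last Sunday of July 2033: July 31, 2033.
Last Sunday of August 2033: August 28, 2033.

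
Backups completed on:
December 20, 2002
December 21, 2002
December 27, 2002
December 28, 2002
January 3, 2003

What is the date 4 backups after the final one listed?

Gaps: 1, 6, 1, 6 days — not constant, but cyclic with period 2.
The events fall on every Friday and Saturday.
The following Saturday is January 4, 2003.
Next Friday: January 10, 2003.
Next Saturday: January 11, 2003.
The following Friday is January 17, 2003.

January 17, 2003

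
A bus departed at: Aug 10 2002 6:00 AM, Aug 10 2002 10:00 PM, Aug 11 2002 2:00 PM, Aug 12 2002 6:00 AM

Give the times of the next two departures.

Aug 12 2002 10:00 PM, Aug 13 2002 2:00 PM

Gaps: 16, 16, 16 hours — each event is 16 hours after the previous one.
Aug 12 2002 6:00 AM + 16 h = Aug 12 2002 10:00 PM.
Aug 12 2002 10:00 PM + 16 h = Aug 13 2002 2:00 PM.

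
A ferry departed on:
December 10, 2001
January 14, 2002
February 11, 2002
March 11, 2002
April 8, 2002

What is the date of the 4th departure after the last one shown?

August 12, 2002

These are Mondays at 28- or 35-day spacing (35, 28, 28, 28).
The pattern: 2nd Monday of the month.
May 2002 — 2nd Monday is May 13, 2002.
2nd Monday of June 2002: June 10, 2002.
July 2002 — 2nd Monday is July 8, 2002.
August 2002 — 2nd Monday is August 12, 2002.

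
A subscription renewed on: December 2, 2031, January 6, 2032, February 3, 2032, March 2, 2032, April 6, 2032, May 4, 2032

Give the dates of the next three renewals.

June 1, 2032; July 6, 2032; August 3, 2032

Gaps: 35, 28, 28, 35, 28 days — a mix of 28 and 35. Every date is a Tuesday.
Each is the 1st Tuesday of its month.
June 2032 — 1st Tuesday is June 1, 2032.
1st Tuesday of July 2032: July 6, 2032.
August 2032 — 1st Tuesday is August 3, 2032.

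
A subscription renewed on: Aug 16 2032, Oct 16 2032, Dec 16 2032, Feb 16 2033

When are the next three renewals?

Each date is the 16th; the gaps (61, 61, 62) track the month lengths.
The rule is the 16th of every 2 months.
Next: April 2033 → Apr 16 2033.
June 2033: Jun 16 2033.
Next: August 2033 → Aug 16 2033.

Apr 16 2033, Jun 16 2033, Aug 16 2033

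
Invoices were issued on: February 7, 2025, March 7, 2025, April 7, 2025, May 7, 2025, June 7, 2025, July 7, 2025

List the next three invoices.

Gaps: 28, 31, 30, 31, 30 days — not constant. Every event is on the 7th of the month.
Pattern: the 7th of each month.
August 2025: August 7, 2025.
September 2025: September 7, 2025.
Next: October 2025 → October 7, 2025.

August 7, 2025; September 7, 2025; October 7, 2025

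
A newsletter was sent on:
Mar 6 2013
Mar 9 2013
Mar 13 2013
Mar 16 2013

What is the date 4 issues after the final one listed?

Mar 30 2013

Gaps: 3, 4, 3 days — not constant, but cyclic with period 2.
The events fall on every Wednesday and Saturday.
The following Wednesday is Mar 20 2013.
The following Saturday is Mar 23 2013.
The following Wednesday is Mar 27 2013.
The following Saturday is Mar 30 2013.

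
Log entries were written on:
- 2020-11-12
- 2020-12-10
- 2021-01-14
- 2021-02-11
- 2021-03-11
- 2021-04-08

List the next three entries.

2021-05-13, 2021-06-10, 2021-07-08

These are Thursdays at 28- or 35-day spacing (28, 35, 28, 28, 28).
The pattern: 2nd Thursday of the month.
May 2021 — 2nd Thursday is 2021-05-13.
June 2021 — 2nd Thursday is 2021-06-10.
July 2021 — 2nd Thursday is 2021-07-08.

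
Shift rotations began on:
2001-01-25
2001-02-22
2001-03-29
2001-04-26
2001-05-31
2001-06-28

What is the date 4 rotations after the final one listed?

2001-10-25

These are Thursdays with 28, 35, 28, 35, 28-day gaps.
Each is the final Thursday of its month — 2001-03-29 is past the 28th, so '4th Thursday' doesn't fit.
Last Thursday of July 2001: 2001-07-26.
August 2001 ends with Thursday 2001-08-30.
September 2001 ends with Thursday 2001-09-27.
Last Thursday of October 2001: 2001-10-25.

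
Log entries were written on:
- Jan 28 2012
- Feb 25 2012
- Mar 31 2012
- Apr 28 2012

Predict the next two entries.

These are Saturdays with 28, 35, 28-day gaps.
Each is the final Saturday of its month — Mar 31 2012 is past the 28th, so '4th Saturday' doesn't fit.
May 2012 ends with Saturday May 26 2012.
June 2012 ends with Saturday Jun 30 2012.

May 26 2012, Jun 30 2012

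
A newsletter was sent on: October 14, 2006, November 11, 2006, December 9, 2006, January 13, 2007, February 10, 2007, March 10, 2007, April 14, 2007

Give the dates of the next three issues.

Gaps: 28, 28, 35, 28, 28, 35 days — a mix of 28 and 35. Every date is a Saturday.
Each is the 2nd Saturday of its month.
May 2007 — 2nd Saturday is May 12, 2007.
June 2007 — 2nd Saturday is June 9, 2007.
2nd Saturday of July 2007: July 14, 2007.

May 12, 2007; June 9, 2007; July 14, 2007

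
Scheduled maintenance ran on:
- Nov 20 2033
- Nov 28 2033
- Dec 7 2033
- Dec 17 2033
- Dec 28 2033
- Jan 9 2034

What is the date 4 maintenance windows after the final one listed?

Mar 8 2034

The spacing grows by 1 each time: 8, 9, 10, 11, 12 days.
Next gap: 13 days. Jan 9 2034 + 13 days = Jan 22 2034.
Next gap: 14 days. Jan 22 2034 + 14 days = Feb 5 2034.
Next gap: 15 days. Feb 5 2034 + 15 days = Feb 20 2034.
Next gap: 16 days. Feb 20 2034 + 16 days = Mar 8 2034.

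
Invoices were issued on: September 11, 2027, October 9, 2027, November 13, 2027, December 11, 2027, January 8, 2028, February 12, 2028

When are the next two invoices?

Gaps: 28, 35, 28, 28, 35 days — a mix of 28 and 35. Every date is a Saturday.
Each is the 2nd Saturday of its month.
2nd Saturday of March 2028: March 11, 2028.
2nd Saturday of April 2028: April 8, 2028.

March 11, 2028; April 8, 2028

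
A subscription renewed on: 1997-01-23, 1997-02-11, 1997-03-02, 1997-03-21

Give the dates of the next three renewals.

The spacing is 19, 19, 19 days — always 19 days.
1997-03-21 + 19 days = 1997-04-09.
1997-04-09 + 19 days = 1997-04-28.
1997-04-28 + 19 days = 1997-05-17.

1997-04-09, 1997-04-28, 1997-05-17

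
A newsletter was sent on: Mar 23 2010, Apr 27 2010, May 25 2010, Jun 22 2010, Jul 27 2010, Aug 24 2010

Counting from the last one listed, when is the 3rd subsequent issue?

Nov 23 2010

Gaps: 35, 28, 28, 35, 28 days — a mix of 28 and 35. Every date is a Tuesday.
Each is the 4th Tuesday of its month.
4th Tuesday of September 2010: Sep 28 2010.
4th Tuesday of October 2010: Oct 26 2010.
4th Tuesday of November 2010: Nov 23 2010.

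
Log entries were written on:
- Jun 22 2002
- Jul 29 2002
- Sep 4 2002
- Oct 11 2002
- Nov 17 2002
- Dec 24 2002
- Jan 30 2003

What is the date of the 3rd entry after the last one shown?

Every event comes 37 days after the last (37, 37, 37, 37, 37, 37).
Jan 30 2003 + 37 days = Mar 8 2003.
Mar 8 2003 + 37 days = Apr 14 2003.
Apr 14 2003 + 37 days = May 21 2003.

May 21 2003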